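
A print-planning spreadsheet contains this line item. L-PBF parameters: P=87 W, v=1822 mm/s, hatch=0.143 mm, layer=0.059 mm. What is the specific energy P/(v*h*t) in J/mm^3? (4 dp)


Build rate = 1822 * 0.143 * 0.059 = 15.372214 mm^3/s
SE = 87 / 15.372214 = 5.6596 J/mm^3


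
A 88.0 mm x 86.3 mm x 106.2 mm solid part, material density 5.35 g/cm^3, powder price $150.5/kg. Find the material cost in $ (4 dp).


V = 88.0 * 86.3 * 106.2 = 806525.28 mm^3 = 806.52528 cm^3
Mass = 806.52528 * 5.35 / 1000 = 4.31491025 kg
Cost = 4.31491025 * 150.5 = 649.394 $


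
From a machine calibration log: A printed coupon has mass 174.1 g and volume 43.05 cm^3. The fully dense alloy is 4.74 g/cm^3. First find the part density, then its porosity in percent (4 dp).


rho_part = 174.1 / 43.05 = 4.04413473 g/cm^3
Porosity = (1 - 4.04413473/4.74)*100 = 14.6807 %


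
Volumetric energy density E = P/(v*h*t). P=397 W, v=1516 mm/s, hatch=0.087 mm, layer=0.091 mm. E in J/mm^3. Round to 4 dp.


E = 397 / (1516*0.087*0.091) = 33.0773 J/mm^3


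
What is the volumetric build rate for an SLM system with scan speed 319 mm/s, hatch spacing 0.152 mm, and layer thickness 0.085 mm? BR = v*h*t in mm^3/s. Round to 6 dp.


Rate = 319 * 0.152 * 0.085 = 4.12148 mm^3/s


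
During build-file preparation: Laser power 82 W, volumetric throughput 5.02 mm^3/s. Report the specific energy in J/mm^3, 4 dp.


SE = 82 / 5.02 = 16.3347 J/mm^3


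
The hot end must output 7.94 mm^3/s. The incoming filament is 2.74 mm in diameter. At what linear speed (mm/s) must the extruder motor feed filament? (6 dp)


A = pi*(2.74/2)^2 = 5.896455
v = 7.94 / 5.896455 = 1.346572 mm/s


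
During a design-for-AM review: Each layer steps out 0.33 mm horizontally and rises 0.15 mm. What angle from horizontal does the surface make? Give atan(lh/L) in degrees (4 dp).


angle = atan(0.15/0.33) = 24.444 degrees


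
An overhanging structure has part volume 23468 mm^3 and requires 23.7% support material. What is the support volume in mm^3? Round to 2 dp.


V_support = 23468 * 0.237 = 5561.92 mm^3


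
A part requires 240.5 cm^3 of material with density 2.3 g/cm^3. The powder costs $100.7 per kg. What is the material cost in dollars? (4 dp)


Mass = 240.5*2.3/1000 = 0.55315 kg
Cost = 0.55315 * 100.7 = 55.7022 $


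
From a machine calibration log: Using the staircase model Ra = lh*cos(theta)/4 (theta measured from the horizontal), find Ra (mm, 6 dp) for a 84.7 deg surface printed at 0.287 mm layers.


Ra = 0.287 * cos(84.7) / 4 = 0.006628 mm


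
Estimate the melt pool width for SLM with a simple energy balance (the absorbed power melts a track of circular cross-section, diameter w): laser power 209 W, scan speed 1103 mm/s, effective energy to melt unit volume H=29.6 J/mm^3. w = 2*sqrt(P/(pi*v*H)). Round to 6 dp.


w = 2*sqrt(209/(pi*1103*29.6)) = 0.090281 mm


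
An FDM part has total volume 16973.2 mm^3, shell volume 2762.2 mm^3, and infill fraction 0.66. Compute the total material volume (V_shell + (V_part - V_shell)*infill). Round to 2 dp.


V_infill = (16973.2 - 2762.2) * 0.66 = 9379.26
V_total = 2762.2 + 9379.26 = 12141.46 mm^3


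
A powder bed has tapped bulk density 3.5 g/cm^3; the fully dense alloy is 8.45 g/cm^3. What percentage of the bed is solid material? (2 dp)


Packing = (3.5/8.45)*100 = 41.42 %


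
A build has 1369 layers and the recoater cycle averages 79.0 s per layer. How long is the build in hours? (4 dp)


t = 1369 * 79.0 / 3600 = 30.0419 hrs


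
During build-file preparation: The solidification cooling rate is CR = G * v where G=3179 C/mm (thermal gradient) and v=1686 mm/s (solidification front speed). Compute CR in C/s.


CR = 3179 * 1686 = 5359794 C/s


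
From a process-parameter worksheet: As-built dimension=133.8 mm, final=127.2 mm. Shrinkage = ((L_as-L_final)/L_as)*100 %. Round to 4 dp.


Shrinkage = ((133.8-127.2)/133.8)*100 = 4.9327 %


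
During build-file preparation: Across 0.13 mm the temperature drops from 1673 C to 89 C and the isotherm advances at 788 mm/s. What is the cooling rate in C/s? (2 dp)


G = (1673-89)/0.13 = 12184.61538462 C/mm
CR = 12184.61538462 * 788 = 9601476.92 C/s


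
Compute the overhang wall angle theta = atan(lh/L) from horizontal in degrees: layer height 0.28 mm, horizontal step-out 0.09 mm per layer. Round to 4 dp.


angle = atan(0.28/0.09) = 72.1811 degrees


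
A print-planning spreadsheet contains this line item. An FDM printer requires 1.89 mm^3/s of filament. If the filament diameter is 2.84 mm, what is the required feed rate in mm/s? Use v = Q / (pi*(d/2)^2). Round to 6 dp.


A = pi*(2.84/2)^2 = 6.334707
v = 1.89 / 6.334707 = 0.298356 mm/s


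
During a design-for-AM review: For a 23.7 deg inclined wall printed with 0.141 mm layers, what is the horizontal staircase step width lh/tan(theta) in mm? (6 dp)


step = 0.141 / tan(23.7) = 0.321207 mm


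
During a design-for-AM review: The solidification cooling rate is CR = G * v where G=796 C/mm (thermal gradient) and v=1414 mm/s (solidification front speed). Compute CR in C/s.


CR = 796 * 1414 = 1125544 C/s


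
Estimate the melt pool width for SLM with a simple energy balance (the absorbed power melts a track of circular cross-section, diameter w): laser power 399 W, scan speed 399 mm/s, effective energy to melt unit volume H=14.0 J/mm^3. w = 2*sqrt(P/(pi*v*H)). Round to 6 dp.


w = 2*sqrt(399/(pi*399*14.0)) = 0.301572 mm


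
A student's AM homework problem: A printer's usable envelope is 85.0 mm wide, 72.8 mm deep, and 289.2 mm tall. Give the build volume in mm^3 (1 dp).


V = 85.0 * 72.8 * 289.2 = 1789569.6 mm^3


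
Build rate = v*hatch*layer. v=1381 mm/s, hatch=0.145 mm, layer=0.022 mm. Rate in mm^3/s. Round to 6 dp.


Rate = 1381 * 0.145 * 0.022 = 4.40539 mm^3/s


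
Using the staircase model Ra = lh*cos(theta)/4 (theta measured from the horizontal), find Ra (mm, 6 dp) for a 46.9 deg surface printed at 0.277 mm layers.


Ra = 0.277 * cos(46.9) / 4 = 0.047317 mm


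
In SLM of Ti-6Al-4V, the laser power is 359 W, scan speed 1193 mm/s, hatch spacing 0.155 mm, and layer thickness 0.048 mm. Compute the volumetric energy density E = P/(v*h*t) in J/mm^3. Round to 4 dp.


E = 359 / (1193*0.155*0.048) = 40.4465 J/mm^3


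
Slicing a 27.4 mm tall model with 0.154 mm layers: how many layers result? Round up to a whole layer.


Layers = ceil(27.4/0.154) = 178


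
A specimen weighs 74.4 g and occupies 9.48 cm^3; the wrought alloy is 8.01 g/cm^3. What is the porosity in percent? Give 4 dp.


rho_part = 74.4 / 9.48 = 7.84810127 g/cm^3
Porosity = (1 - 7.84810127/8.01)*100 = 2.0212 %


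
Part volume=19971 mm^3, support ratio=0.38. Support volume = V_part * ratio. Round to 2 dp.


V_support = 19971 * 0.38 = 7588.98 mm^3


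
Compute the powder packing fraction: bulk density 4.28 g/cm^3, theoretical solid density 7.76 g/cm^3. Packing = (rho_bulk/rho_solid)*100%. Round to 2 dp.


Packing = (4.28/7.76)*100 = 55.15 %


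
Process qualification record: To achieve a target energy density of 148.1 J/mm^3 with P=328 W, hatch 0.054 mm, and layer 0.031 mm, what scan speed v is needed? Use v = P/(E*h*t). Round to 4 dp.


v = 328 / (148.1*0.054*0.031) = 1323.0106 mm/s


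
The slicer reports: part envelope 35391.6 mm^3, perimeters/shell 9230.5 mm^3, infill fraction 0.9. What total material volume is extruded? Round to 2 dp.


V_infill = (35391.6 - 9230.5) * 0.9 = 23544.99
V_total = 9230.5 + 23544.99 = 32775.49 mm^3


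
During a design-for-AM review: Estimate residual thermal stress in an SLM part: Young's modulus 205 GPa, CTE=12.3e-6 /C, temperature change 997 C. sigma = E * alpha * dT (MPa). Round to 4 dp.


sigma = 205*1000 * 12.3e-6 * 997 = 2513.9355 MPa


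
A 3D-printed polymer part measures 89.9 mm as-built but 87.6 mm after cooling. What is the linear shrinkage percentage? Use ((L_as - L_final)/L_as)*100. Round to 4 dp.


Shrinkage = ((89.9-87.6)/89.9)*100 = 2.5584 %


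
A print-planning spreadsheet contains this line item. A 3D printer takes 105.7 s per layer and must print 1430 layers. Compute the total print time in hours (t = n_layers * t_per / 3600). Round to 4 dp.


t = 1430 * 105.7 / 3600 = 41.9864 hrs


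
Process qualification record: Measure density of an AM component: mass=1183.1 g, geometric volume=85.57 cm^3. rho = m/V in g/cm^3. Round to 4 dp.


rho = 1183.1 / 85.57 = 13.8261 g/cm^3


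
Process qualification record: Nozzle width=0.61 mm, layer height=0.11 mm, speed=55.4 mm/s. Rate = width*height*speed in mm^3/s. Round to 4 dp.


Rate = 0.61 * 0.11 * 55.4 = 3.7173 mm^3/s


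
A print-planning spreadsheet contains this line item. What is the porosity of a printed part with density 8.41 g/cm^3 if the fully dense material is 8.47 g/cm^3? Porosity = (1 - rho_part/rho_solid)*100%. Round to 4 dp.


Porosity = (1-8.41/8.47)*100 = 0.7084 %


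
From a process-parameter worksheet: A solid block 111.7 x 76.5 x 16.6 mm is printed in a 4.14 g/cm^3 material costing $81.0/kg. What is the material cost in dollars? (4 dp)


V = 111.7 * 76.5 * 16.6 = 141847.83 mm^3 = 141.84783 cm^3
Mass = 141.84783 * 4.14 / 1000 = 0.58725002 kg
Cost = 0.58725002 * 81.0 = 47.5673 $


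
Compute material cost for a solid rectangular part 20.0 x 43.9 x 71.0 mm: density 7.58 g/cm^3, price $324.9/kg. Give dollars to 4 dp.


V = 20.0 * 43.9 * 71.0 = 62338.0 mm^3 = 62.338 cm^3
Mass = 62.338 * 7.58 / 1000 = 0.47252204 kg
Cost = 0.47252204 * 324.9 = 153.5224 $


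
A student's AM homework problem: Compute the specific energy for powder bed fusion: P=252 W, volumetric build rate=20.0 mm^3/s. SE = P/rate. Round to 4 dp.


SE = 252 / 20.0 = 12.6 J/mm^3


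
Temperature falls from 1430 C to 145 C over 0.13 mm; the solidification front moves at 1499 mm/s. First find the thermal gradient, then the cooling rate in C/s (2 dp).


G = (1430-145)/0.13 = 9884.61538462 C/mm
CR = 9884.61538462 * 1499 = 14817038.46 C/s


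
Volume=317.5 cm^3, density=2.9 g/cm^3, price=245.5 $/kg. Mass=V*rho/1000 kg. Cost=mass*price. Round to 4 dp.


Mass = 317.5*2.9/1000 = 0.92075 kg
Cost = 0.92075 * 245.5 = 226.0441 $


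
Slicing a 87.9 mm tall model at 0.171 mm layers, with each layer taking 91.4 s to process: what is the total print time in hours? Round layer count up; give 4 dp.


Layers = ceil(87.9/0.171) = 515
t = 515 * 91.4 / 3600 = 13.0753 hrs


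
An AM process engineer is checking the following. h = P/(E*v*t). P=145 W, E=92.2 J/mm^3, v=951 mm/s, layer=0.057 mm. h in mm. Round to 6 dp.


h = 145 / (92.2*951*0.057) = 0.029012 mm


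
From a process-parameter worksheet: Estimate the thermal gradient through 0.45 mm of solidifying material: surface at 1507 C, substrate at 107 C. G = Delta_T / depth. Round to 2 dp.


G = (1507-107)/0.45 = 3111.11 C/mm


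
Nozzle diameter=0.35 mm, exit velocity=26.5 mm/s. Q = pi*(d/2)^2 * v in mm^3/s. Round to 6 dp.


A = pi*(0.35/2)^2 = 0.09621128 mm^2
Q = 0.09621128 * 26.5 = 2.549599 mm^3/s


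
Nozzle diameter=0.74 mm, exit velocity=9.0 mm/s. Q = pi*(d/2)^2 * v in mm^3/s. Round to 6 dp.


A = pi*(0.74/2)^2 = 0.43008403 mm^2
Q = 0.43008403 * 9.0 = 3.870756 mm^3/s


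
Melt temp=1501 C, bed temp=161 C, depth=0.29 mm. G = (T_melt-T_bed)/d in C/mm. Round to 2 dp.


G = (1501-161)/0.29 = 4620.69 C/mm


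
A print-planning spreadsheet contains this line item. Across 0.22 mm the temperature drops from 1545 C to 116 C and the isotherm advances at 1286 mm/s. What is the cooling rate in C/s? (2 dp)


G = (1545-116)/0.22 = 6495.45454545 C/mm
CR = 6495.45454545 * 1286 = 8353154.55 C/s


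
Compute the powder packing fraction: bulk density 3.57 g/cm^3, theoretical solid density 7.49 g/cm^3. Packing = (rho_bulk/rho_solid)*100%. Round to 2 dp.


Packing = (3.57/7.49)*100 = 47.66 %


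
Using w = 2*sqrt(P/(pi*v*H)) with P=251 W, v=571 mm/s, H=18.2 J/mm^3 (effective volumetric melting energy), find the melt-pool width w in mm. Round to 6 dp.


w = 2*sqrt(251/(pi*571*18.2)) = 0.175363 mm


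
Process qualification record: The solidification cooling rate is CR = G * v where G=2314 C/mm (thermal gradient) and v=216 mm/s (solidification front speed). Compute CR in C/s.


CR = 2314 * 216 = 499824 C/s


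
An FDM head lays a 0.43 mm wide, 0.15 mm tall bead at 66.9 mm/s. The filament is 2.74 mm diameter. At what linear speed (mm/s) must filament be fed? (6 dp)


Q = 0.43 * 0.15 * 66.9 = 4.31505 mm^3/s
A_fil = pi*(2.74/2)^2 = 5.89645525 mm^2
v_feed = 4.31505 / 5.89645525 = 0.731804 mm/s


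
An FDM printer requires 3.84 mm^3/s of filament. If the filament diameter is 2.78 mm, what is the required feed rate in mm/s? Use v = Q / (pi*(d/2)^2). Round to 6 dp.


A = pi*(2.78/2)^2 = 6.069871
v = 3.84 / 6.069871 = 0.632633 mm/s


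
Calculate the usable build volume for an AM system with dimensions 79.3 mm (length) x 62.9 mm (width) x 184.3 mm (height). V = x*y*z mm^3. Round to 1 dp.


V = 79.3 * 62.9 * 184.3 = 919282.9 mm^3


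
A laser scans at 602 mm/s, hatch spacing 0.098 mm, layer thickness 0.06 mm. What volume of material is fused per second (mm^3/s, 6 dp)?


Rate = 602 * 0.098 * 0.06 = 3.53976 mm^3/s


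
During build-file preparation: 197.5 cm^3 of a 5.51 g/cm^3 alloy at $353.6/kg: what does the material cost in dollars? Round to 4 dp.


Mass = 197.5*5.51/1000 = 1.088225 kg
Cost = 1.088225 * 353.6 = 384.7964 $


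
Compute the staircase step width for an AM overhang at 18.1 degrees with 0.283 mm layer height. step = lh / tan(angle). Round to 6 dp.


step = 0.283 / tan(18.1) = 0.86584 mm


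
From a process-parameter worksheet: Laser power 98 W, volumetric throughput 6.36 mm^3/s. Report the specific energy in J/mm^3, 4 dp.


SE = 98 / 6.36 = 15.4088 J/mm^3


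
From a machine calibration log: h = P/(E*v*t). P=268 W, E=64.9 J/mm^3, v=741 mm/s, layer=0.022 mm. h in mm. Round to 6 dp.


h = 268 / (64.9*741*0.022) = 0.253308 mm


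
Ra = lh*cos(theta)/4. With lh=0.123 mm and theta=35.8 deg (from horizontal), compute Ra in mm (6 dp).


Ra = 0.123 * cos(35.8) / 4 = 0.02494 mm


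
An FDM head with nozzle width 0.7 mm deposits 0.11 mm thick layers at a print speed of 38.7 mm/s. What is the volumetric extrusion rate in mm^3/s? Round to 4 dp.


Rate = 0.7 * 0.11 * 38.7 = 2.9799 mm^3/s


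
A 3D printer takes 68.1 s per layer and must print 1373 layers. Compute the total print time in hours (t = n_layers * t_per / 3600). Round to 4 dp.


t = 1373 * 68.1 / 3600 = 25.9726 hrs


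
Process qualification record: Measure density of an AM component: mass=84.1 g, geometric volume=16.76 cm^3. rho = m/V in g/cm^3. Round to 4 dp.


rho = 84.1 / 16.76 = 5.0179 g/cm^3


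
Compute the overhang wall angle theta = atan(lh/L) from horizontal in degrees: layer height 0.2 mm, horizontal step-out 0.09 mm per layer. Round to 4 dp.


angle = atan(0.2/0.09) = 65.7723 degrees


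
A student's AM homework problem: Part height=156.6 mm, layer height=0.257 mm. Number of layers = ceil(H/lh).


Layers = ceil(156.6/0.257) = 610


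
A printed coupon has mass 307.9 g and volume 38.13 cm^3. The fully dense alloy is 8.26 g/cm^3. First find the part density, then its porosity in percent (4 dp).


rho_part = 307.9 / 38.13 = 8.07500656 g/cm^3
Porosity = (1 - 8.07500656/8.26)*100 = 2.2396 %


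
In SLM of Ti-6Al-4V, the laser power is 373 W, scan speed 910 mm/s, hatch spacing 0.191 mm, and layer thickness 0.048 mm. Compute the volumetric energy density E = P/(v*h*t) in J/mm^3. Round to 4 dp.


E = 373 / (910*0.191*0.048) = 44.7088 J/mm^3


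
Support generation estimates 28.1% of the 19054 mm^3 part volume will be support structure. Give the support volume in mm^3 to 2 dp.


V_support = 19054 * 0.281 = 5354.17 mm^3


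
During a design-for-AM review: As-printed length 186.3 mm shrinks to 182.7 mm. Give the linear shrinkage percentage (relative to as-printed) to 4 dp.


Shrinkage = ((186.3-182.7)/186.3)*100 = 1.9324 %


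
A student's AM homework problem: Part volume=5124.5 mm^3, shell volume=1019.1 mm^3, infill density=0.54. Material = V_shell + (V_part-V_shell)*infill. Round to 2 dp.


V_infill = (5124.5 - 1019.1) * 0.54 = 2216.92
V_total = 1019.1 + 2216.92 = 3236.02 mm^3


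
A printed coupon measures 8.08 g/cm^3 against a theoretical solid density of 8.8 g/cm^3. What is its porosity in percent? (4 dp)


Porosity = (1-8.08/8.8)*100 = 8.1818 %


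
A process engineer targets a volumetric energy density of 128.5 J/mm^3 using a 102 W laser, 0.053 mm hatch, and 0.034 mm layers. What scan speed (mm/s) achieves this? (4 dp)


v = 102 / (128.5*0.053*0.034) = 440.4963 mm/s


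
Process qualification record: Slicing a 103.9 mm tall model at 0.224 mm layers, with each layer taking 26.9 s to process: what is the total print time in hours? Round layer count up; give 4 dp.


Layers = ceil(103.9/0.224) = 464
t = 464 * 26.9 / 3600 = 3.4671 hrs


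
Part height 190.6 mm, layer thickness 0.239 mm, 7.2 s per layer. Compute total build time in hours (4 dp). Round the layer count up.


Layers = ceil(190.6/0.239) = 798
t = 798 * 7.2 / 3600 = 1.596 hrs


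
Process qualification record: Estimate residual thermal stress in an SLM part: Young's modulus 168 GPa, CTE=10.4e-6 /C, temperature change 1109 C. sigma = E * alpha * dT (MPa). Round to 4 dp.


sigma = 168*1000 * 10.4e-6 * 1109 = 1937.6448 MPa


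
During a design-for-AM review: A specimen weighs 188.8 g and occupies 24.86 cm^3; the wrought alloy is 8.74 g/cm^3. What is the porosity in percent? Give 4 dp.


rho_part = 188.8 / 24.86 = 7.59452936 g/cm^3
Porosity = (1 - 7.59452936/8.74)*100 = 13.1061 %


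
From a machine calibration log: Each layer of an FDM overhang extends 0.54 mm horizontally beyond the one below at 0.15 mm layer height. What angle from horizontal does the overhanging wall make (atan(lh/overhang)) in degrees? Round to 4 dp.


angle = atan(0.15/0.54) = 15.5241 degrees


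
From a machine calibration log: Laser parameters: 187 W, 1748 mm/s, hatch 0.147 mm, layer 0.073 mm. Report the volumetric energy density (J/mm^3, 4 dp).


E = 187 / (1748*0.147*0.073) = 9.9692 J/mm^3


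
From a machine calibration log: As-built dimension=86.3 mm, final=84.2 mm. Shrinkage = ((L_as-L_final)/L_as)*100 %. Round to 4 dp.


Shrinkage = ((86.3-84.2)/86.3)*100 = 2.4334 %


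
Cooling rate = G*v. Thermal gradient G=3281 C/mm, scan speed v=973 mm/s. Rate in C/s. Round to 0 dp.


CR = 3281 * 973 = 3192413 C/s


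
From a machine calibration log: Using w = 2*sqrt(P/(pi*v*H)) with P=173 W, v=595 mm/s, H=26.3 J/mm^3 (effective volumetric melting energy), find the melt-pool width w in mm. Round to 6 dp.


w = 2*sqrt(173/(pi*595*26.3)) = 0.118643 mm


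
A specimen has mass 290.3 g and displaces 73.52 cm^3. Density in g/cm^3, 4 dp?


rho = 290.3 / 73.52 = 3.9486 g/cm^3


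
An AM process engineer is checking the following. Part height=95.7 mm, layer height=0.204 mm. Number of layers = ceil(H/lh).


Layers = ceil(95.7/0.204) = 470


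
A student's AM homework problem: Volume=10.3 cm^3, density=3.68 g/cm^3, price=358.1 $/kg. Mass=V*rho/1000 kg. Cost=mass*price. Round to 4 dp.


Mass = 10.3*3.68/1000 = 0.037904 kg
Cost = 0.037904 * 358.1 = 13.5734 $


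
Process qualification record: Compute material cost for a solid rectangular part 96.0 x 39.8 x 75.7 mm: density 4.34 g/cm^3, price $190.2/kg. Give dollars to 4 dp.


V = 96.0 * 39.8 * 75.7 = 289234.56 mm^3 = 289.23456 cm^3
Mass = 289.23456 * 4.34 / 1000 = 1.25527799 kg
Cost = 1.25527799 * 190.2 = 238.7539 $


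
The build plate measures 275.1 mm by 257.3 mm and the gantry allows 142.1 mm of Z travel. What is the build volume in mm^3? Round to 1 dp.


V = 275.1 * 257.3 * 142.1 = 10058297.0 mm^3


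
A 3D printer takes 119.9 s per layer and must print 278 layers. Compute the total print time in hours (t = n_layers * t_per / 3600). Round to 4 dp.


t = 278 * 119.9 / 3600 = 9.2589 hrs


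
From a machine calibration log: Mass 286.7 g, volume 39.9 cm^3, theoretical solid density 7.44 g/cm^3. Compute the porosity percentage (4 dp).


rho_part = 286.7 / 39.9 = 7.18546366 g/cm^3
Porosity = (1 - 7.18546366/7.44)*100 = 3.4212 %


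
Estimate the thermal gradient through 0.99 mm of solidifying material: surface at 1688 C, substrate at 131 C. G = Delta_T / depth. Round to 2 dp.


G = (1688-131)/0.99 = 1572.73 C/mm


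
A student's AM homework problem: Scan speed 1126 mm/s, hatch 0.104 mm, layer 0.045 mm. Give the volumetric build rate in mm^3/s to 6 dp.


Rate = 1126 * 0.104 * 0.045 = 5.26968 mm^3/s


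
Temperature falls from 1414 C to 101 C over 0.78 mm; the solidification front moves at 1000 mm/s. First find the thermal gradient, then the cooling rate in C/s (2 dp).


G = (1414-101)/0.78 = 1683.33333333 C/mm
CR = 1683.33333333 * 1000 = 1683333.33 C/s


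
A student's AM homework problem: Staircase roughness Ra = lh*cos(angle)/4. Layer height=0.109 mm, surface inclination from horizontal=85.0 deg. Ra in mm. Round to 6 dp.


Ra = 0.109 * cos(85.0) / 4 = 0.002375 mm


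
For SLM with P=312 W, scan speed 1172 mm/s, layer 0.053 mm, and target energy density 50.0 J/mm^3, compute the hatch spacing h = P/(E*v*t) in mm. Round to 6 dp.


h = 312 / (50.0*1172*0.053) = 0.100457 mm


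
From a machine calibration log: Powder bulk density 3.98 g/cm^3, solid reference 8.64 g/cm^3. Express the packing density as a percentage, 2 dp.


Packing = (3.98/8.64)*100 = 46.06 %


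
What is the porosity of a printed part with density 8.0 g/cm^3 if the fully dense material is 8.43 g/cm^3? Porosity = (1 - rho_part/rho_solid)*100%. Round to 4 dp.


Porosity = (1-8.0/8.43)*100 = 5.1008 %


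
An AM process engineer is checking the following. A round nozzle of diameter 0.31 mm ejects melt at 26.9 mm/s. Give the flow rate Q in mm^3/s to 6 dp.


A = pi*(0.31/2)^2 = 0.07547676 mm^2
Q = 0.07547676 * 26.9 = 2.030325 mm^3/s


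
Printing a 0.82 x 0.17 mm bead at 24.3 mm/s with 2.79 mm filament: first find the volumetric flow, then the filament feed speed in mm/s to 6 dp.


Q = 0.82 * 0.17 * 24.3 = 3.38742 mm^3/s
A_fil = pi*(2.79/2)^2 = 6.11361784 mm^2
v_feed = 3.38742 / 6.11361784 = 0.554078 mm/s


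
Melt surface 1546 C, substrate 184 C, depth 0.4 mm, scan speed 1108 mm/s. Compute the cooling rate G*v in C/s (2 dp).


G = (1546-184)/0.4 = 3405.0 C/mm
CR = 3405.0 * 1108 = 3772740.0 C/s


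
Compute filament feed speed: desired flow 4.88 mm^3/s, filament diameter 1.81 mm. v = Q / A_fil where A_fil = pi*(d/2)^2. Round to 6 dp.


A = pi*(1.81/2)^2 = 2.573043
v = 4.88 / 2.573043 = 1.896587 mm/s


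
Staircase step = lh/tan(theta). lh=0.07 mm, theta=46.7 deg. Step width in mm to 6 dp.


step = 0.07 / tan(46.7) = 0.065965 mm


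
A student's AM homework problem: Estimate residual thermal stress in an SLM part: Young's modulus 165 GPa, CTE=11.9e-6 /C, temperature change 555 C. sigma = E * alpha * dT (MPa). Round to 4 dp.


sigma = 165*1000 * 11.9e-6 * 555 = 1089.7425 MPa


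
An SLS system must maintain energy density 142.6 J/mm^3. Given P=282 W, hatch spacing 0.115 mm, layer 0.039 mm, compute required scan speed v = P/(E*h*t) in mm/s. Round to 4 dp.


v = 282 / (142.6*0.115*0.039) = 440.9274 mm/s


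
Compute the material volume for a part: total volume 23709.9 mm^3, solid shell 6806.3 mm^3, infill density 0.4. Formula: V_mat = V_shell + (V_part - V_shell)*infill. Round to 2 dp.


V_infill = (23709.9 - 6806.3) * 0.4 = 6761.44
V_total = 6806.3 + 6761.44 = 13567.74 mm^3


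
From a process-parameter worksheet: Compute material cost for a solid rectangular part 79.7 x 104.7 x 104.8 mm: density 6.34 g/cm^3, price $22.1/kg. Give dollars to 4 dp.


V = 79.7 * 104.7 * 104.8 = 874513.032 mm^3 = 874.513032 cm^3
Mass = 874.513032 * 6.34 / 1000 = 5.54441262 kg
Cost = 5.54441262 * 22.1 = 122.5315 $


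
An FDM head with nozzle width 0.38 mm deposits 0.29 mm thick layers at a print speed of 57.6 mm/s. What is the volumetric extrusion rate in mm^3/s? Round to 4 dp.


Rate = 0.38 * 0.29 * 57.6 = 6.3475 mm^3/s


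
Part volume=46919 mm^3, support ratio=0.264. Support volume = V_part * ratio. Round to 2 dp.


V_support = 46919 * 0.264 = 12386.62 mm^3


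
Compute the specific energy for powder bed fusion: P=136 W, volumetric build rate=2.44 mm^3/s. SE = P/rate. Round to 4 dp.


SE = 136 / 2.44 = 55.7377 J/mm^3


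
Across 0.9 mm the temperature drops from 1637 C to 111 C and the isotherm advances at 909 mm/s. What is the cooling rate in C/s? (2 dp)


G = (1637-111)/0.9 = 1695.55555556 C/mm
CR = 1695.55555556 * 909 = 1541260.0 C/s


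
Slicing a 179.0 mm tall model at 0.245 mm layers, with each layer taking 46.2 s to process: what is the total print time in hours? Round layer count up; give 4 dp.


Layers = ceil(179.0/0.245) = 731
t = 731 * 46.2 / 3600 = 9.3812 hrs


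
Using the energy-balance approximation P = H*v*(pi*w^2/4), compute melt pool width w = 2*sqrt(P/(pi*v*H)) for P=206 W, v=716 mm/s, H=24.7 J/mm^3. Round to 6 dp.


w = 2*sqrt(206/(pi*716*24.7)) = 0.121782 mm


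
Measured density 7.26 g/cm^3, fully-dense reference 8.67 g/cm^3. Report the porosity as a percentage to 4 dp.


Porosity = (1-7.26/8.67)*100 = 16.263 %


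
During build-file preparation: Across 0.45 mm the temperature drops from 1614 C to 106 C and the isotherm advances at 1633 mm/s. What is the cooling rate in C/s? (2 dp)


G = (1614-106)/0.45 = 3351.11111111 C/mm
CR = 3351.11111111 * 1633 = 5472364.44 C/s


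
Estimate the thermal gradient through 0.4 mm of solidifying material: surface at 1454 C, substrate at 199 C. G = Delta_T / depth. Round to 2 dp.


G = (1454-199)/0.4 = 3137.5 C/mm


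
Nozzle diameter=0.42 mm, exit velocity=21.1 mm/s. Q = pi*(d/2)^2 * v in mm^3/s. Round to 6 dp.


A = pi*(0.42/2)^2 = 0.13854424 mm^2
Q = 0.13854424 * 21.1 = 2.923283 mm^3/s


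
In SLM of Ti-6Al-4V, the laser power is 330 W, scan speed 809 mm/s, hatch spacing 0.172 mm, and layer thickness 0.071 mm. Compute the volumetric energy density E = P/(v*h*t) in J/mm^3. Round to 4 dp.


E = 330 / (809*0.172*0.071) = 33.4025 J/mm^3


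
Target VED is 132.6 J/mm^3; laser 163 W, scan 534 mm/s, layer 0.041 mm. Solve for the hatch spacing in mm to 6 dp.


h = 163 / (132.6*534*0.041) = 0.056146 mm


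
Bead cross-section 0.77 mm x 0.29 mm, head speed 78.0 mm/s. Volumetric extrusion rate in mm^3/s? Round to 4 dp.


Rate = 0.77 * 0.29 * 78.0 = 17.4174 mm^3/s


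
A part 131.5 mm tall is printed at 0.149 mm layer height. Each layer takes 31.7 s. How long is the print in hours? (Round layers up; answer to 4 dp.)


Layers = ceil(131.5/0.149) = 883
t = 883 * 31.7 / 3600 = 7.7753 hrs


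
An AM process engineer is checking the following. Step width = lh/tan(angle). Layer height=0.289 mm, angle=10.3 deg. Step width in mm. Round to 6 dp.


step = 0.289 / tan(10.3) = 1.590264 mm


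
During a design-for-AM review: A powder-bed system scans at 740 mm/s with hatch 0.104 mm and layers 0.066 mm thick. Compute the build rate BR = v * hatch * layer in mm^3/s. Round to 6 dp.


Rate = 740 * 0.104 * 0.066 = 5.07936 mm^3/s


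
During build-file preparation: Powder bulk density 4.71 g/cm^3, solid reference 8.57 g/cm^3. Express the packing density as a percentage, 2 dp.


Packing = (4.71/8.57)*100 = 54.96 %


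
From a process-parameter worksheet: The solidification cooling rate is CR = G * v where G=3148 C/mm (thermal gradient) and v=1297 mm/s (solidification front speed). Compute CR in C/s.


CR = 3148 * 1297 = 4082956 C/s


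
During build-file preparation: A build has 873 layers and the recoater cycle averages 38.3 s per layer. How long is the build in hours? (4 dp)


t = 873 * 38.3 / 3600 = 9.2878 hrs


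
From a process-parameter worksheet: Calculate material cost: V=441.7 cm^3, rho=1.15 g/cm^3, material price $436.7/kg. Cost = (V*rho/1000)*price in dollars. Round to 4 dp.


Mass = 441.7*1.15/1000 = 0.507955 kg
Cost = 0.507955 * 436.7 = 221.8239 $


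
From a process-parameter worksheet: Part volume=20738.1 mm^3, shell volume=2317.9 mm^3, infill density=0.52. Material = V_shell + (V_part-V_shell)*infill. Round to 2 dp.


V_infill = (20738.1 - 2317.9) * 0.52 = 9578.5
V_total = 2317.9 + 9578.5 = 11896.4 mm^3


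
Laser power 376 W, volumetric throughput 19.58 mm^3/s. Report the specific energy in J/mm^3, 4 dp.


SE = 376 / 19.58 = 19.2033 J/mm^3


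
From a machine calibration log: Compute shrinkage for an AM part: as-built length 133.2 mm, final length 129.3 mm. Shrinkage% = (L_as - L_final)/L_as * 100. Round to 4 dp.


Shrinkage = ((133.2-129.3)/133.2)*100 = 2.9279 %


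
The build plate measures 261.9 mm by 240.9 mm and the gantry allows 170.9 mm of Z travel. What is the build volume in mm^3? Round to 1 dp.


V = 261.9 * 240.9 * 170.9 = 10782373.2 mm^3


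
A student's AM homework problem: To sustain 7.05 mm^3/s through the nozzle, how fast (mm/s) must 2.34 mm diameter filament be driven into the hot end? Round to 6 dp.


A = pi*(2.34/2)^2 = 4.300526
v = 7.05 / 4.300526 = 1.639334 mm/s


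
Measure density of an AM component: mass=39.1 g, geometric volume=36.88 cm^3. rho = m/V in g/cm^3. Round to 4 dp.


rho = 39.1 / 36.88 = 1.0602 g/cm^3


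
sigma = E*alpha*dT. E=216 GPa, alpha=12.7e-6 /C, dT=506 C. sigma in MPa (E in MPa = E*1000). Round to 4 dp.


sigma = 216*1000 * 12.7e-6 * 506 = 1388.0592 MPa


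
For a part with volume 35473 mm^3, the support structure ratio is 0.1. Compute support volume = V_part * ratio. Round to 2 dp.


V_support = 35473 * 0.1 = 3547.3 mm^3


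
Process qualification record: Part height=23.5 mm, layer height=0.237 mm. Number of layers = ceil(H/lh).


Layers = ceil(23.5/0.237) = 100


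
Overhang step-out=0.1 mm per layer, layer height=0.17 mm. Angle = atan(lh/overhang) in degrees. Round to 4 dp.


angle = atan(0.17/0.1) = 59.5345 degrees


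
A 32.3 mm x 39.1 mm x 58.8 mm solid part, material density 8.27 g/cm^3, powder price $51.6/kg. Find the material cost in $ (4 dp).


V = 32.3 * 39.1 * 58.8 = 74260.284 mm^3 = 74.260284 cm^3
Mass = 74.260284 * 8.27 / 1000 = 0.61413255 kg
Cost = 0.61413255 * 51.6 = 31.6892 $


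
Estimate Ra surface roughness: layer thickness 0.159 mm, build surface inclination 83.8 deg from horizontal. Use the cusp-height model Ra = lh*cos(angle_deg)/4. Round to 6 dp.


Ra = 0.159 * cos(83.8) / 4 = 0.004293 mm


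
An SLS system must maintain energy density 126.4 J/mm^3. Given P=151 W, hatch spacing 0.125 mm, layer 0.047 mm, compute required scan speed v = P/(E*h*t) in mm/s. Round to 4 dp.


v = 151 / (126.4*0.125*0.047) = 203.3396 mm/s


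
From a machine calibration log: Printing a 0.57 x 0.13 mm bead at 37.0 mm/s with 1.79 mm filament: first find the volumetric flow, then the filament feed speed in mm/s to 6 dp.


Q = 0.57 * 0.13 * 37.0 = 2.7417 mm^3/s
A_fil = pi*(1.79/2)^2 = 2.51649426 mm^2
v_feed = 2.7417 / 2.51649426 = 1.089492 mm/s


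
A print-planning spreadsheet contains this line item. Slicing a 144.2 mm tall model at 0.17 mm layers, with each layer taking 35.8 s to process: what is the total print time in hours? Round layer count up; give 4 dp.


Layers = ceil(144.2/0.17) = 849
t = 849 * 35.8 / 3600 = 8.4428 hrs


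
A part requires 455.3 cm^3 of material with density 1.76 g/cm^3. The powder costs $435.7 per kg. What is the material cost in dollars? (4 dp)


Mass = 455.3*1.76/1000 = 0.801328 kg
Cost = 0.801328 * 435.7 = 349.1386 $


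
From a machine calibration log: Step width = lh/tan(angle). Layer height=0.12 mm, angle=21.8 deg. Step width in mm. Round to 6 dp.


step = 0.12 / tan(21.8) = 0.300021 mm


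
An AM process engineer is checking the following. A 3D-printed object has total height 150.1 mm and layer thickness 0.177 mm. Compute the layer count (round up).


Layers = ceil(150.1/0.177) = 849


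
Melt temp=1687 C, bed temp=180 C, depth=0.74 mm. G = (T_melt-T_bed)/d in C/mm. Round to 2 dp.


G = (1687-180)/0.74 = 2036.49 C/mm


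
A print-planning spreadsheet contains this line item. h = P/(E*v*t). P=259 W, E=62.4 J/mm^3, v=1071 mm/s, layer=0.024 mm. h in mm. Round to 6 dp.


h = 259 / (62.4*1071*0.024) = 0.161478 mm


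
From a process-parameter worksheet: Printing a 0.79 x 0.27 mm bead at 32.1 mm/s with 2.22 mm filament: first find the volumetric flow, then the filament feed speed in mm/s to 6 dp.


Q = 0.79 * 0.27 * 32.1 = 6.84693 mm^3/s
A_fil = pi*(2.22/2)^2 = 3.87075631 mm^2
v_feed = 6.84693 / 3.87075631 = 1.768887 mm/s


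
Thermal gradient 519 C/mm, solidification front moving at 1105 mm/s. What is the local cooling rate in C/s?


CR = 519 * 1105 = 573495 C/s


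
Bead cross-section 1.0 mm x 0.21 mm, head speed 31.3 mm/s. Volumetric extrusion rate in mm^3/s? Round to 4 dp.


Rate = 1.0 * 0.21 * 31.3 = 6.573 mm^3/s


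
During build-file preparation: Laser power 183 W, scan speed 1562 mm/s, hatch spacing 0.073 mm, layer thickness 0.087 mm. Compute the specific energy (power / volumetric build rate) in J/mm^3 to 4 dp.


Build rate = 1562 * 0.073 * 0.087 = 9.920262 mm^3/s
SE = 183 / 9.920262 = 18.4471 J/mm^3


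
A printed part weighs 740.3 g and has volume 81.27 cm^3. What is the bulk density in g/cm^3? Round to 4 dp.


rho = 740.3 / 81.27 = 9.1091 g/cm^3


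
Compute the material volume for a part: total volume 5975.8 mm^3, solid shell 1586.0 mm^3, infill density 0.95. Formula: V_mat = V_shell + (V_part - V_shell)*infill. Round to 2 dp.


V_infill = (5975.8 - 1586.0) * 0.95 = 4170.31
V_total = 1586.0 + 4170.31 = 5756.31 mm^3


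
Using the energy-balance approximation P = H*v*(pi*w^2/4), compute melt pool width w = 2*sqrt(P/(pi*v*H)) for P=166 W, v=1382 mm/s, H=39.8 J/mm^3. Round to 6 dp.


w = 2*sqrt(166/(pi*1382*39.8)) = 0.061989 mm


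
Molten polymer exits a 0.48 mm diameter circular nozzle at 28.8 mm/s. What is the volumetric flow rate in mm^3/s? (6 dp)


A = pi*(0.48/2)^2 = 0.18095574 mm^2
Q = 0.18095574 * 28.8 = 5.211525 mm^3/s


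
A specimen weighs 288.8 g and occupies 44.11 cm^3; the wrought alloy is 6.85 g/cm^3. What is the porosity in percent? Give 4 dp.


rho_part = 288.8 / 44.11 = 6.54726819 g/cm^3
Porosity = (1 - 6.54726819/6.85)*100 = 4.4194 %


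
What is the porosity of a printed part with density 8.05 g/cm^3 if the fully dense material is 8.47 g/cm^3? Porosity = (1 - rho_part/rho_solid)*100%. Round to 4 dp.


Porosity = (1-8.05/8.47)*100 = 4.9587 %


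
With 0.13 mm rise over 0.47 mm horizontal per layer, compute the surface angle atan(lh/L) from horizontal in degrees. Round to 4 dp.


angle = atan(0.13/0.47) = 15.4612 degrees


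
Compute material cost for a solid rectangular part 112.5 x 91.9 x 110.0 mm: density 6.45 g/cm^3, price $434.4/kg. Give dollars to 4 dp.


V = 112.5 * 91.9 * 110.0 = 1137262.5 mm^3 = 1137.2625 cm^3
Mass = 1137.2625 * 6.45 / 1000 = 7.33534313 kg
Cost = 7.33534313 * 434.4 = 3186.4731 $


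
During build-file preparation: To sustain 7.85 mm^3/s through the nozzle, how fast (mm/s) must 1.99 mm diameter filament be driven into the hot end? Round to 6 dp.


A = pi*(1.99/2)^2 = 3.110255
v = 7.85 / 3.110255 = 2.523909 mm/s


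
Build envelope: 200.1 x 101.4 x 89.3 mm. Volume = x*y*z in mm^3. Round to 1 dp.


V = 200.1 * 101.4 * 89.3 = 1811909.5 mm^3


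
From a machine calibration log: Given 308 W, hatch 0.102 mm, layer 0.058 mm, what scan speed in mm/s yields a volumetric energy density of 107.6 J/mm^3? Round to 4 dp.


v = 308 / (107.6*0.102*0.058) = 483.8495 mm/s


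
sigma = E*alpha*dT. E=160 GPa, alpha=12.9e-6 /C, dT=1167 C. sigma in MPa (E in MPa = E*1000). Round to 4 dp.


sigma = 160*1000 * 12.9e-6 * 1167 = 2408.688 MPa


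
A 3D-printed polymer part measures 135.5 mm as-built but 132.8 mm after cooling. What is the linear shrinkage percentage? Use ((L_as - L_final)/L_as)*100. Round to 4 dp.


Shrinkage = ((135.5-132.8)/135.5)*100 = 1.9926 %


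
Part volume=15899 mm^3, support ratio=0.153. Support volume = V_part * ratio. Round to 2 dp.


V_support = 15899 * 0.153 = 2432.55 mm^3


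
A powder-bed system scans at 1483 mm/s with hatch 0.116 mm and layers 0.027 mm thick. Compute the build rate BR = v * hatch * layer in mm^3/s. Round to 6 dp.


Rate = 1483 * 0.116 * 0.027 = 4.644756 mm^3/s


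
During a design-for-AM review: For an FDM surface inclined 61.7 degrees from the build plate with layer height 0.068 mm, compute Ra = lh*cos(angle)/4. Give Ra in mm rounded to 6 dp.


Ra = 0.068 * cos(61.7) / 4 = 0.008059 mm


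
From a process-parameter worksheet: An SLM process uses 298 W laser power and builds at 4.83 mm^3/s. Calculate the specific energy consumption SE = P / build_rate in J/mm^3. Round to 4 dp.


SE = 298 / 4.83 = 61.6977 J/mm^3


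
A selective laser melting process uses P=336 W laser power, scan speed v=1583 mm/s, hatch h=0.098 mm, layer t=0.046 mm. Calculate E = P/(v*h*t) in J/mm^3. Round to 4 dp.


E = 336 / (1583*0.098*0.046) = 47.0841 J/mm^3


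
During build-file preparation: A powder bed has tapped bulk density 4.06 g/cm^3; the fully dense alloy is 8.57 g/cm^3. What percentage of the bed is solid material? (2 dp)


Packing = (4.06/8.57)*100 = 47.37 %


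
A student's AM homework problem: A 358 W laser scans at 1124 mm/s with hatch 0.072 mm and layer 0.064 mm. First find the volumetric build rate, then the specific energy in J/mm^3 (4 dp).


Build rate = 1124 * 0.072 * 0.064 = 5.179392 mm^3/s
SE = 358 / 5.179392 = 69.1201 J/mm^3


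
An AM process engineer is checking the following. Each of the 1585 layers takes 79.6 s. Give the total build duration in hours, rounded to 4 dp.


t = 1585 * 79.6 / 3600 = 35.0461 hrs


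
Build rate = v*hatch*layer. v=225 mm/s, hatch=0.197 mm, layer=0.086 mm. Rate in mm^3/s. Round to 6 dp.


Rate = 225 * 0.197 * 0.086 = 3.81195 mm^3/s


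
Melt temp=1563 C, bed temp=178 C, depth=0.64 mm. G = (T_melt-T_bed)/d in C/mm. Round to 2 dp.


G = (1563-178)/0.64 = 2164.06 C/mm


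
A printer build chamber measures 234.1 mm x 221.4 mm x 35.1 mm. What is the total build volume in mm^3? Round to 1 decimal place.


V = 234.1 * 221.4 * 35.1 = 1819223.9 mm^3


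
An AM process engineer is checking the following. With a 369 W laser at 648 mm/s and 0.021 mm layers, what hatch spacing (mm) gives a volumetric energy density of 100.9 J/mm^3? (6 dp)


h = 369 / (100.9*648*0.021) = 0.268745 mm


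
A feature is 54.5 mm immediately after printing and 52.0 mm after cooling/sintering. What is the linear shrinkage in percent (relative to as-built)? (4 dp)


Shrinkage = ((54.5-52.0)/54.5)*100 = 4.5872 %


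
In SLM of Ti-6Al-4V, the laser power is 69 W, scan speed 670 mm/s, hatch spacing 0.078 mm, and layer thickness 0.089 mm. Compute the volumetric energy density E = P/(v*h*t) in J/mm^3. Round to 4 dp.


E = 69 / (670*0.078*0.089) = 14.8351 J/mm^3


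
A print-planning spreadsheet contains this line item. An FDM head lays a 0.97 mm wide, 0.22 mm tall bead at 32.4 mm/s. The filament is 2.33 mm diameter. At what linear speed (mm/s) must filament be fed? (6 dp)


Q = 0.97 * 0.22 * 32.4 = 6.91416 mm^3/s
A_fil = pi*(2.33/2)^2 = 4.26384809 mm^2
v_feed = 6.91416 / 4.26384809 = 1.621577 mm/s


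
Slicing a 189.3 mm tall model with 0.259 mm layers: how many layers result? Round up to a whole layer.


Layers = ceil(189.3/0.259) = 731


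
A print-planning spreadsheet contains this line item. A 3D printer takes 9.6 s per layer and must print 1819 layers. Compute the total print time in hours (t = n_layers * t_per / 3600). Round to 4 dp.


t = 1819 * 9.6 / 3600 = 4.8507 hrs
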